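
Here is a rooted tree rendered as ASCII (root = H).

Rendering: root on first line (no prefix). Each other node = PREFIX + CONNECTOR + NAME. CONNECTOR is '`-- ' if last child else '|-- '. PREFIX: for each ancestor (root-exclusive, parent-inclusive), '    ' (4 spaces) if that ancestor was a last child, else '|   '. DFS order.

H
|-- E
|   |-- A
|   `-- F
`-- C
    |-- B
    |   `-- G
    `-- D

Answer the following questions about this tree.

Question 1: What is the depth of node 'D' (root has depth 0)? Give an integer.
Answer: 2

Derivation:
Path from root to D: H -> C -> D
Depth = number of edges = 2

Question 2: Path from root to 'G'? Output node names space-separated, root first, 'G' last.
Walk down from root: H -> C -> B -> G

Answer: H C B G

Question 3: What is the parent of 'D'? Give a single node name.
Answer: C

Derivation:
Scan adjacency: D appears as child of C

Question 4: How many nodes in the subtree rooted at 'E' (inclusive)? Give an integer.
Answer: 3

Derivation:
Subtree rooted at E contains: A, E, F
Count = 3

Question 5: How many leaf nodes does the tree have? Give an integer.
Answer: 4

Derivation:
Leaves (nodes with no children): A, D, F, G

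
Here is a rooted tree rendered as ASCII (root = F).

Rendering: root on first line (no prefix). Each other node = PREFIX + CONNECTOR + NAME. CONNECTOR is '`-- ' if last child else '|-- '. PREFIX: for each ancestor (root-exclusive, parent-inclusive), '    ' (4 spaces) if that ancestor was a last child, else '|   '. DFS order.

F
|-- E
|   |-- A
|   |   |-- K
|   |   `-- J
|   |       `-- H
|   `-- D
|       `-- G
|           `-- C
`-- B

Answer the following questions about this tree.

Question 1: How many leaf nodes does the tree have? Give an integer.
Answer: 4

Derivation:
Leaves (nodes with no children): B, C, H, K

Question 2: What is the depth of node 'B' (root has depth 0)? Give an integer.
Answer: 1

Derivation:
Path from root to B: F -> B
Depth = number of edges = 1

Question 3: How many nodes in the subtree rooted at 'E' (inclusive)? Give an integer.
Subtree rooted at E contains: A, C, D, E, G, H, J, K
Count = 8

Answer: 8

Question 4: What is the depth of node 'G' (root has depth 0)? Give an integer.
Answer: 3

Derivation:
Path from root to G: F -> E -> D -> G
Depth = number of edges = 3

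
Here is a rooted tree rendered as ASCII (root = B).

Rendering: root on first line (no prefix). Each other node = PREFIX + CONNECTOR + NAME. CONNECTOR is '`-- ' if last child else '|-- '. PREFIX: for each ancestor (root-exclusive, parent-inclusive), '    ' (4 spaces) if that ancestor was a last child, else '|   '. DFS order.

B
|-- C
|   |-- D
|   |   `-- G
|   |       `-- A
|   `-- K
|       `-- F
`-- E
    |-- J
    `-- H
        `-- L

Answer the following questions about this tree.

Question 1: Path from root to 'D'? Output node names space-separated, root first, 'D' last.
Walk down from root: B -> C -> D

Answer: B C D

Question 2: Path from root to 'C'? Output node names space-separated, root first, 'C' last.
Walk down from root: B -> C

Answer: B C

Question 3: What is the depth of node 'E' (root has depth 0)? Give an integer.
Path from root to E: B -> E
Depth = number of edges = 1

Answer: 1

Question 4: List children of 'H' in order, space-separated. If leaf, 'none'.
Node H's children (from adjacency): L

Answer: L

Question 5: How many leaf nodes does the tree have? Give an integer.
Answer: 4

Derivation:
Leaves (nodes with no children): A, F, J, L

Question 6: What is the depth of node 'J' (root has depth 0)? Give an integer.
Answer: 2

Derivation:
Path from root to J: B -> E -> J
Depth = number of edges = 2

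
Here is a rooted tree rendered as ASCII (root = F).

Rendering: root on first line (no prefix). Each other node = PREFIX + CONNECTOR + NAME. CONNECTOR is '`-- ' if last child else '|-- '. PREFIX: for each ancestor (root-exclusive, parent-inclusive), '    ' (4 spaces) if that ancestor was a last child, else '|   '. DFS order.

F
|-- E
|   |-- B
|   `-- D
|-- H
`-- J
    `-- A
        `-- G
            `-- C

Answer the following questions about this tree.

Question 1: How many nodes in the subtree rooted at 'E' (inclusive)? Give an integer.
Answer: 3

Derivation:
Subtree rooted at E contains: B, D, E
Count = 3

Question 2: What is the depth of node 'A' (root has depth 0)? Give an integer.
Answer: 2

Derivation:
Path from root to A: F -> J -> A
Depth = number of edges = 2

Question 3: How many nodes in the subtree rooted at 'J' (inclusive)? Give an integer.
Answer: 4

Derivation:
Subtree rooted at J contains: A, C, G, J
Count = 4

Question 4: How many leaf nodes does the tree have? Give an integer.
Answer: 4

Derivation:
Leaves (nodes with no children): B, C, D, H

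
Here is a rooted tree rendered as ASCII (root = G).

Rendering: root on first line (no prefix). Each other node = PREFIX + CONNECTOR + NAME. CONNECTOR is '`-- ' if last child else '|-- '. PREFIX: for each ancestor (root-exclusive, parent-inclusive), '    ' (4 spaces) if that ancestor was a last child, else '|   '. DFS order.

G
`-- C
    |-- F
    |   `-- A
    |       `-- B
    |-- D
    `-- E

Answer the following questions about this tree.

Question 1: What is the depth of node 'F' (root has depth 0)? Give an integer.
Answer: 2

Derivation:
Path from root to F: G -> C -> F
Depth = number of edges = 2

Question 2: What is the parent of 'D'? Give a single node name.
Answer: C

Derivation:
Scan adjacency: D appears as child of C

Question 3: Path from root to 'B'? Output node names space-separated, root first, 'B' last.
Walk down from root: G -> C -> F -> A -> B

Answer: G C F A B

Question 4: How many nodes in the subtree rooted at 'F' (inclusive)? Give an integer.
Answer: 3

Derivation:
Subtree rooted at F contains: A, B, F
Count = 3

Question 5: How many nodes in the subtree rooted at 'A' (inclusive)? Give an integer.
Answer: 2

Derivation:
Subtree rooted at A contains: A, B
Count = 2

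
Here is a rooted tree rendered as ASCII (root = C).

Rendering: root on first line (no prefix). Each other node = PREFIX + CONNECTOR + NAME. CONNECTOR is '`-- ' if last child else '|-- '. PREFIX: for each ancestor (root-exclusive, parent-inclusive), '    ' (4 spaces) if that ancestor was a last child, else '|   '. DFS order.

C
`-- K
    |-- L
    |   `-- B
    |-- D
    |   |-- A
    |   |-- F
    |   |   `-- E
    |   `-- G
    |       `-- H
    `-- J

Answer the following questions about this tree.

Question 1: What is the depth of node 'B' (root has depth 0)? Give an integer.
Path from root to B: C -> K -> L -> B
Depth = number of edges = 3

Answer: 3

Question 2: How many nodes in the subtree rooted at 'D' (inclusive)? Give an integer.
Answer: 6

Derivation:
Subtree rooted at D contains: A, D, E, F, G, H
Count = 6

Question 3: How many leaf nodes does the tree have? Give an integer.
Answer: 5

Derivation:
Leaves (nodes with no children): A, B, E, H, J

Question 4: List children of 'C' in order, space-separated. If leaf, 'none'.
Node C's children (from adjacency): K

Answer: K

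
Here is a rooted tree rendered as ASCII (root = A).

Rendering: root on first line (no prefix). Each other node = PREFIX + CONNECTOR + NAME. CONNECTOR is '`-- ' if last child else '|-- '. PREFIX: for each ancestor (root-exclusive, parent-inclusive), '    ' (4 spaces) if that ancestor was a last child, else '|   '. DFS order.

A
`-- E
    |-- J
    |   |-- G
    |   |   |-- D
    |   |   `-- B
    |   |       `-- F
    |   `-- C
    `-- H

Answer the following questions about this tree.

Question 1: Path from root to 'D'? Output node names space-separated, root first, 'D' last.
Answer: A E J G D

Derivation:
Walk down from root: A -> E -> J -> G -> D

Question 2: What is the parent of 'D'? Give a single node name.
Scan adjacency: D appears as child of G

Answer: G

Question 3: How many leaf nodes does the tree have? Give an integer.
Leaves (nodes with no children): C, D, F, H

Answer: 4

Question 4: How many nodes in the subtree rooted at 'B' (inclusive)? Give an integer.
Answer: 2

Derivation:
Subtree rooted at B contains: B, F
Count = 2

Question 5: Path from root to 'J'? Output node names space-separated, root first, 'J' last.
Walk down from root: A -> E -> J

Answer: A E J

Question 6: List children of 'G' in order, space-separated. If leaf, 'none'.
Answer: D B

Derivation:
Node G's children (from adjacency): D, B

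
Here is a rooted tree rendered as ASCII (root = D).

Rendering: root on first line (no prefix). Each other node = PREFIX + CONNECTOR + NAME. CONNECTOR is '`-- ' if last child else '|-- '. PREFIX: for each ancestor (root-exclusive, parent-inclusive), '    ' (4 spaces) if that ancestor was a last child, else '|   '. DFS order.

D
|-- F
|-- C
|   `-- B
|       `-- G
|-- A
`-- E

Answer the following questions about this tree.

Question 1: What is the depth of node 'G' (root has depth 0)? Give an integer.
Answer: 3

Derivation:
Path from root to G: D -> C -> B -> G
Depth = number of edges = 3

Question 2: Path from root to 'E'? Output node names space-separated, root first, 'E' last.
Walk down from root: D -> E

Answer: D E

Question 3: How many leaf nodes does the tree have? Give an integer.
Leaves (nodes with no children): A, E, F, G

Answer: 4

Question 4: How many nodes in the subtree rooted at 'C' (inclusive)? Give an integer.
Answer: 3

Derivation:
Subtree rooted at C contains: B, C, G
Count = 3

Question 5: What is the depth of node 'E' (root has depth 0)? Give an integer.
Path from root to E: D -> E
Depth = number of edges = 1

Answer: 1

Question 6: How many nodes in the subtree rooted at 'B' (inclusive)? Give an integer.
Answer: 2

Derivation:
Subtree rooted at B contains: B, G
Count = 2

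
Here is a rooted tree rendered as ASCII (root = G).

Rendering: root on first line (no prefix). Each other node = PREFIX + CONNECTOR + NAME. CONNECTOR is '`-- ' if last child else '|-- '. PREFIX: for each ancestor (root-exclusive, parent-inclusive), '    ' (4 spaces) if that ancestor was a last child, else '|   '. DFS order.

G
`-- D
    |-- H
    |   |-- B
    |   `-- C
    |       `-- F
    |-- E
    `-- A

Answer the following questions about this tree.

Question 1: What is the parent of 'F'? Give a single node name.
Scan adjacency: F appears as child of C

Answer: C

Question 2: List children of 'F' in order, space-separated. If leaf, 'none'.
Node F's children (from adjacency): (leaf)

Answer: none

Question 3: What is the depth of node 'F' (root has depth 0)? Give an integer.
Path from root to F: G -> D -> H -> C -> F
Depth = number of edges = 4

Answer: 4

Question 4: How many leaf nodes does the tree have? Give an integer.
Answer: 4

Derivation:
Leaves (nodes with no children): A, B, E, F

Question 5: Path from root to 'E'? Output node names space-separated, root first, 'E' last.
Walk down from root: G -> D -> E

Answer: G D E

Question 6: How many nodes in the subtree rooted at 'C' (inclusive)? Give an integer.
Subtree rooted at C contains: C, F
Count = 2

Answer: 2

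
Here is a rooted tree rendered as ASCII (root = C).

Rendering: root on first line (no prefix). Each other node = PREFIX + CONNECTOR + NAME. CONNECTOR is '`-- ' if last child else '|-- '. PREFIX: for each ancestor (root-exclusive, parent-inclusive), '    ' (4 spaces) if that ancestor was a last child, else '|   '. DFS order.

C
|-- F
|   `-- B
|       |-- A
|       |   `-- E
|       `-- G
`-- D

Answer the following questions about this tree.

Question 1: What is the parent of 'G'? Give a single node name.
Scan adjacency: G appears as child of B

Answer: B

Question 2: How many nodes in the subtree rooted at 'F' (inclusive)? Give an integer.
Subtree rooted at F contains: A, B, E, F, G
Count = 5

Answer: 5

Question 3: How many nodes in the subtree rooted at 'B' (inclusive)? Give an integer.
Answer: 4

Derivation:
Subtree rooted at B contains: A, B, E, G
Count = 4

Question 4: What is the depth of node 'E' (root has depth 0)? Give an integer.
Path from root to E: C -> F -> B -> A -> E
Depth = number of edges = 4

Answer: 4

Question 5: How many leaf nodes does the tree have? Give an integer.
Leaves (nodes with no children): D, E, G

Answer: 3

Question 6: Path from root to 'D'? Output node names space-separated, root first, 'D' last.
Walk down from root: C -> D

Answer: C D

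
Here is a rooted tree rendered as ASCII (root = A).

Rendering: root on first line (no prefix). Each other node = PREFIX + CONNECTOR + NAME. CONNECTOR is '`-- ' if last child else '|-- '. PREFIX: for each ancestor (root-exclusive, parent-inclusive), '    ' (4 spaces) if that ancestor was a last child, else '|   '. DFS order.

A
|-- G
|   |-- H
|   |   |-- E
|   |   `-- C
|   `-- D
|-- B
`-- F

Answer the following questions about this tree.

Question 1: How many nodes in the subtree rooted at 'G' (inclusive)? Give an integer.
Subtree rooted at G contains: C, D, E, G, H
Count = 5

Answer: 5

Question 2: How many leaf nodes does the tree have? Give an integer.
Leaves (nodes with no children): B, C, D, E, F

Answer: 5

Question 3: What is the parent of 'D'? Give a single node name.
Scan adjacency: D appears as child of G

Answer: G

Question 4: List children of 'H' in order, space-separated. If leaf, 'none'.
Node H's children (from adjacency): E, C

Answer: E C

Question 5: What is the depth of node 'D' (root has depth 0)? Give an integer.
Path from root to D: A -> G -> D
Depth = number of edges = 2

Answer: 2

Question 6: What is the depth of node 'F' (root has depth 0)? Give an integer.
Path from root to F: A -> F
Depth = number of edges = 1

Answer: 1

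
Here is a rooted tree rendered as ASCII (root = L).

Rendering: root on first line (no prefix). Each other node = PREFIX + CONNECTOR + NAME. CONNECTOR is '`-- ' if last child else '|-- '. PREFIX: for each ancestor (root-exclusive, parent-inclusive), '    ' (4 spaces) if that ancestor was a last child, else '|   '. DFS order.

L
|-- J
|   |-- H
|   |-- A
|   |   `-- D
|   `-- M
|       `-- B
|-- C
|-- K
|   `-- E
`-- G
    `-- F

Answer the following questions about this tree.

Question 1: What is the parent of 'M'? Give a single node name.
Answer: J

Derivation:
Scan adjacency: M appears as child of J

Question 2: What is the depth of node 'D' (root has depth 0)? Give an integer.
Answer: 3

Derivation:
Path from root to D: L -> J -> A -> D
Depth = number of edges = 3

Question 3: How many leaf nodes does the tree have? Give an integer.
Leaves (nodes with no children): B, C, D, E, F, H

Answer: 6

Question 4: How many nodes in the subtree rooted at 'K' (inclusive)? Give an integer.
Subtree rooted at K contains: E, K
Count = 2

Answer: 2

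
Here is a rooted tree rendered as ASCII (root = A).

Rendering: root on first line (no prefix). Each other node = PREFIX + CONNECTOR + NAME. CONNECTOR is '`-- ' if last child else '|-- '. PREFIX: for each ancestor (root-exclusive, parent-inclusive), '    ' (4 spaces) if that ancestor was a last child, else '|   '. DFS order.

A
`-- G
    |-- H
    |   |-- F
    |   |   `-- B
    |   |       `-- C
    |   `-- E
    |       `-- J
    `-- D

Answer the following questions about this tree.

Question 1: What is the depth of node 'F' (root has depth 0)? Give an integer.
Answer: 3

Derivation:
Path from root to F: A -> G -> H -> F
Depth = number of edges = 3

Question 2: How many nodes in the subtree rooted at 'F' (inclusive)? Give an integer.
Answer: 3

Derivation:
Subtree rooted at F contains: B, C, F
Count = 3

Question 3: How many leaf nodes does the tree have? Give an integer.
Answer: 3

Derivation:
Leaves (nodes with no children): C, D, J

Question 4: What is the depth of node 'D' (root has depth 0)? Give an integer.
Path from root to D: A -> G -> D
Depth = number of edges = 2

Answer: 2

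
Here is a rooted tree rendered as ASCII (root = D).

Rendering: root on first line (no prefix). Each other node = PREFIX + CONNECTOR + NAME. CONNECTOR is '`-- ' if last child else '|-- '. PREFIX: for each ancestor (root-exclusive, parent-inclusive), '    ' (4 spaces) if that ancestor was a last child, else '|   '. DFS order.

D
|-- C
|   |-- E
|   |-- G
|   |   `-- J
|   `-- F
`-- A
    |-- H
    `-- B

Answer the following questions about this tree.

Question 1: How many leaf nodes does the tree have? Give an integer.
Leaves (nodes with no children): B, E, F, H, J

Answer: 5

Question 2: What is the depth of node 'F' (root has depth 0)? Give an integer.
Path from root to F: D -> C -> F
Depth = number of edges = 2

Answer: 2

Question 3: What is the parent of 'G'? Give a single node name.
Scan adjacency: G appears as child of C

Answer: C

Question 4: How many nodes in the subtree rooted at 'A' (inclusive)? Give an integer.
Answer: 3

Derivation:
Subtree rooted at A contains: A, B, H
Count = 3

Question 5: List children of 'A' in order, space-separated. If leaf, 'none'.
Node A's children (from adjacency): H, B

Answer: H B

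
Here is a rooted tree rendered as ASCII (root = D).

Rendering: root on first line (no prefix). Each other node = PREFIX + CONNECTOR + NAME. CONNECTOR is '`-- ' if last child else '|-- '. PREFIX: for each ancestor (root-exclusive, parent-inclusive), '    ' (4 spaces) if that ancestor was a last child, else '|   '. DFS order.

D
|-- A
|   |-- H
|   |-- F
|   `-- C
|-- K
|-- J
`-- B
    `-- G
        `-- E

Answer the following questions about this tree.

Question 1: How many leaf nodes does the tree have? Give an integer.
Answer: 6

Derivation:
Leaves (nodes with no children): C, E, F, H, J, K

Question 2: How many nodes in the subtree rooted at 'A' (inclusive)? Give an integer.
Answer: 4

Derivation:
Subtree rooted at A contains: A, C, F, H
Count = 4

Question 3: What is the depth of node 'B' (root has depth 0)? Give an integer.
Answer: 1

Derivation:
Path from root to B: D -> B
Depth = number of edges = 1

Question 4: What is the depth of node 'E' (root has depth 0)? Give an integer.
Path from root to E: D -> B -> G -> E
Depth = number of edges = 3

Answer: 3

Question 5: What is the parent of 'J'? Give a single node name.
Answer: D

Derivation:
Scan adjacency: J appears as child of D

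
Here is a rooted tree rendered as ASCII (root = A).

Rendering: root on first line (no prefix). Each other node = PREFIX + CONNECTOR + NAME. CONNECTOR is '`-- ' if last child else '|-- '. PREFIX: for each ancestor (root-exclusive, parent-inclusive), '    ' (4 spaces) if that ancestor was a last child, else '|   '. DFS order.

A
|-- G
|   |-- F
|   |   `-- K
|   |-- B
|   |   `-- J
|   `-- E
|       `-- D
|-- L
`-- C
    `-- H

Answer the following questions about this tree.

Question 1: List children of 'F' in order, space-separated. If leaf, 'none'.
Answer: K

Derivation:
Node F's children (from adjacency): K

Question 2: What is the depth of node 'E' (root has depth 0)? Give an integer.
Answer: 2

Derivation:
Path from root to E: A -> G -> E
Depth = number of edges = 2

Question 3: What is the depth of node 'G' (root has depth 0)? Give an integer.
Path from root to G: A -> G
Depth = number of edges = 1

Answer: 1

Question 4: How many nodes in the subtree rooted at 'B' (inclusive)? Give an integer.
Subtree rooted at B contains: B, J
Count = 2

Answer: 2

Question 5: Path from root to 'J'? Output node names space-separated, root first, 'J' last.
Walk down from root: A -> G -> B -> J

Answer: A G B J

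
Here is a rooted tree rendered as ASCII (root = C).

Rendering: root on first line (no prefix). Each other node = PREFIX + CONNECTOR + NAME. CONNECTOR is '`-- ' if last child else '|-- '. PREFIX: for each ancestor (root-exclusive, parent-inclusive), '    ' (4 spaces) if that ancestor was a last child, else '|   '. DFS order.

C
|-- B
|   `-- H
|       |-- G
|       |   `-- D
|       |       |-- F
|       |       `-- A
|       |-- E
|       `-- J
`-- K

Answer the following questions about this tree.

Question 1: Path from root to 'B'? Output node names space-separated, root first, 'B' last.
Walk down from root: C -> B

Answer: C B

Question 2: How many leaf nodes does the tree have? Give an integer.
Leaves (nodes with no children): A, E, F, J, K

Answer: 5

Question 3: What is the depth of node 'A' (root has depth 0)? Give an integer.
Path from root to A: C -> B -> H -> G -> D -> A
Depth = number of edges = 5

Answer: 5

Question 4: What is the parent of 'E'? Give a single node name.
Answer: H

Derivation:
Scan adjacency: E appears as child of H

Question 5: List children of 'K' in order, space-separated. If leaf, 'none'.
Answer: none

Derivation:
Node K's children (from adjacency): (leaf)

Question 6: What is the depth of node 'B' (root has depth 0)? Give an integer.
Answer: 1

Derivation:
Path from root to B: C -> B
Depth = number of edges = 1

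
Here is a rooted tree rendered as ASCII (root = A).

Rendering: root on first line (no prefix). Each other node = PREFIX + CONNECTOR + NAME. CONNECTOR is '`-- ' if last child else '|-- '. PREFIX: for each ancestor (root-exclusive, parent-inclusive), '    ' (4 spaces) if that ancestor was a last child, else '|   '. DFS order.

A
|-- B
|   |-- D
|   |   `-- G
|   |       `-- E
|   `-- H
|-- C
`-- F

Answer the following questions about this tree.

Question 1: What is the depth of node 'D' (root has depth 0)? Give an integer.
Answer: 2

Derivation:
Path from root to D: A -> B -> D
Depth = number of edges = 2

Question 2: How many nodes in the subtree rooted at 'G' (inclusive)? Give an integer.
Subtree rooted at G contains: E, G
Count = 2

Answer: 2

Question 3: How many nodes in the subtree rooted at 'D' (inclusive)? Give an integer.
Subtree rooted at D contains: D, E, G
Count = 3

Answer: 3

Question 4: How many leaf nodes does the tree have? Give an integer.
Leaves (nodes with no children): C, E, F, H

Answer: 4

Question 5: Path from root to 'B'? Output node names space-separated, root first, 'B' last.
Answer: A B

Derivation:
Walk down from root: A -> B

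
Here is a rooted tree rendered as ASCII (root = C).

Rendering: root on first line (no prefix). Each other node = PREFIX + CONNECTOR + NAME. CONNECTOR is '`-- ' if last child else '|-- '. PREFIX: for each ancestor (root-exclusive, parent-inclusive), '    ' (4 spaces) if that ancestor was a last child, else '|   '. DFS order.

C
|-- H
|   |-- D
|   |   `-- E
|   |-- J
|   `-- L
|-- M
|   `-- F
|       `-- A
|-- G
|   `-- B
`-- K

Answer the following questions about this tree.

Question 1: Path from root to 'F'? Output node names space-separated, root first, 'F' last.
Walk down from root: C -> M -> F

Answer: C M F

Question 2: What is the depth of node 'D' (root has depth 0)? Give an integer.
Path from root to D: C -> H -> D
Depth = number of edges = 2

Answer: 2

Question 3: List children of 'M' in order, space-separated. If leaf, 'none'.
Node M's children (from adjacency): F

Answer: F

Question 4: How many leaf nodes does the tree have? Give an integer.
Leaves (nodes with no children): A, B, E, J, K, L

Answer: 6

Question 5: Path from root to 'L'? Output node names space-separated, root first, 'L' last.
Walk down from root: C -> H -> L

Answer: C H L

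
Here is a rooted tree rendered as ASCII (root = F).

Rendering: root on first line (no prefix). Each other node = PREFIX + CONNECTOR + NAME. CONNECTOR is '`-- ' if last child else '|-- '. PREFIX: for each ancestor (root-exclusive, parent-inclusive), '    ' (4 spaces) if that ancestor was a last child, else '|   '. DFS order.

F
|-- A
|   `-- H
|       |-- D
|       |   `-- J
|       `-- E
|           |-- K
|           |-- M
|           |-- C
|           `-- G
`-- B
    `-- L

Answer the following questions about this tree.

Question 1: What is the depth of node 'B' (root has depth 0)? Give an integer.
Path from root to B: F -> B
Depth = number of edges = 1

Answer: 1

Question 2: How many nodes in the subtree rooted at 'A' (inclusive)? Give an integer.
Subtree rooted at A contains: A, C, D, E, G, H, J, K, M
Count = 9

Answer: 9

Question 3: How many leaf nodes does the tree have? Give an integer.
Answer: 6

Derivation:
Leaves (nodes with no children): C, G, J, K, L, M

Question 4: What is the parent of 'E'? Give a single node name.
Answer: H

Derivation:
Scan adjacency: E appears as child of H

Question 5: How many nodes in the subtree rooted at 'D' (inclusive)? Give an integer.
Subtree rooted at D contains: D, J
Count = 2

Answer: 2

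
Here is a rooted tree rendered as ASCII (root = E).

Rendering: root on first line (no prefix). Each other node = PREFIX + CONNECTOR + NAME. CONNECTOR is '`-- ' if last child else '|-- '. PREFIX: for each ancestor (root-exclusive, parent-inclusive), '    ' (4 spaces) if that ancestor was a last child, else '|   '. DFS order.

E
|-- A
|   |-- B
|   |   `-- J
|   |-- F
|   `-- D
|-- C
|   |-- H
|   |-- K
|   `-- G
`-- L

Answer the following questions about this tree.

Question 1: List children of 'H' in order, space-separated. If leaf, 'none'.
Node H's children (from adjacency): (leaf)

Answer: none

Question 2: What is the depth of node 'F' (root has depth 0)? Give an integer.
Path from root to F: E -> A -> F
Depth = number of edges = 2

Answer: 2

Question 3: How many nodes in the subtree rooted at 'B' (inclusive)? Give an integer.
Answer: 2

Derivation:
Subtree rooted at B contains: B, J
Count = 2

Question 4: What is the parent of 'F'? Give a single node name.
Scan adjacency: F appears as child of A

Answer: A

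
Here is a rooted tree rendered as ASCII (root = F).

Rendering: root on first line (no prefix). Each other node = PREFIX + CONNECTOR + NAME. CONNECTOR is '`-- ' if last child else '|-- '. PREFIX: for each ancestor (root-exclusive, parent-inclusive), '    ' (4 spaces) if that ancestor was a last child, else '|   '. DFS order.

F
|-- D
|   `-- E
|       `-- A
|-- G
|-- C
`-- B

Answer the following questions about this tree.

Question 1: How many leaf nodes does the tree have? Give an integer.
Leaves (nodes with no children): A, B, C, G

Answer: 4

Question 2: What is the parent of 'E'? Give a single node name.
Answer: D

Derivation:
Scan adjacency: E appears as child of D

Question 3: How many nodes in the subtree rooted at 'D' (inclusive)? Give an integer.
Subtree rooted at D contains: A, D, E
Count = 3

Answer: 3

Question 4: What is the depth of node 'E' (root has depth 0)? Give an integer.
Path from root to E: F -> D -> E
Depth = number of edges = 2

Answer: 2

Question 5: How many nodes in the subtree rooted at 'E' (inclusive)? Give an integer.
Answer: 2

Derivation:
Subtree rooted at E contains: A, E
Count = 2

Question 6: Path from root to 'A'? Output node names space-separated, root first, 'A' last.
Answer: F D E A

Derivation:
Walk down from root: F -> D -> E -> A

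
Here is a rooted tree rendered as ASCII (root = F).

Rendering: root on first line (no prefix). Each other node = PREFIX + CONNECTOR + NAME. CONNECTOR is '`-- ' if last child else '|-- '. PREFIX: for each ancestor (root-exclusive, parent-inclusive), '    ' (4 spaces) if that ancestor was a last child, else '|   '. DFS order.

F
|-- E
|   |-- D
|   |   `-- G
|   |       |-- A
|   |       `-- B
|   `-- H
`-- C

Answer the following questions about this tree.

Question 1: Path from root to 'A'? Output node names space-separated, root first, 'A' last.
Answer: F E D G A

Derivation:
Walk down from root: F -> E -> D -> G -> A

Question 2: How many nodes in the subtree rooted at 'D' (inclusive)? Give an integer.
Answer: 4

Derivation:
Subtree rooted at D contains: A, B, D, G
Count = 4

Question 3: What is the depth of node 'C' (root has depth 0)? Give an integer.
Path from root to C: F -> C
Depth = number of edges = 1

Answer: 1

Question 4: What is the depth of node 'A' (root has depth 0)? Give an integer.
Answer: 4

Derivation:
Path from root to A: F -> E -> D -> G -> A
Depth = number of edges = 4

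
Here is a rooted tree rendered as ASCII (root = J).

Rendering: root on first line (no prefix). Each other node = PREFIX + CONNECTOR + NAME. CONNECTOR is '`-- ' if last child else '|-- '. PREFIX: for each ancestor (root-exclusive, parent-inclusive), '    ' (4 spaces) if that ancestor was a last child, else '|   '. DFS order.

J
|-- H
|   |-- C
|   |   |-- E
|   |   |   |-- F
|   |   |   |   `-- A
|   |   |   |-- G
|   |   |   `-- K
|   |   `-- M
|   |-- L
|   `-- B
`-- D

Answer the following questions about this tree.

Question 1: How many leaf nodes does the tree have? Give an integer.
Answer: 7

Derivation:
Leaves (nodes with no children): A, B, D, G, K, L, M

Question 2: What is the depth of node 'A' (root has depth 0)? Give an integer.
Path from root to A: J -> H -> C -> E -> F -> A
Depth = number of edges = 5

Answer: 5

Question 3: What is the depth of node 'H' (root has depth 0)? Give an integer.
Path from root to H: J -> H
Depth = number of edges = 1

Answer: 1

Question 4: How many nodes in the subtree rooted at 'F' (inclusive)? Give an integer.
Subtree rooted at F contains: A, F
Count = 2

Answer: 2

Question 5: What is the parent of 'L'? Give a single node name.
Answer: H

Derivation:
Scan adjacency: L appears as child of H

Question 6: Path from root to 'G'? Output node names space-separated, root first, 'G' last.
Answer: J H C E G

Derivation:
Walk down from root: J -> H -> C -> E -> G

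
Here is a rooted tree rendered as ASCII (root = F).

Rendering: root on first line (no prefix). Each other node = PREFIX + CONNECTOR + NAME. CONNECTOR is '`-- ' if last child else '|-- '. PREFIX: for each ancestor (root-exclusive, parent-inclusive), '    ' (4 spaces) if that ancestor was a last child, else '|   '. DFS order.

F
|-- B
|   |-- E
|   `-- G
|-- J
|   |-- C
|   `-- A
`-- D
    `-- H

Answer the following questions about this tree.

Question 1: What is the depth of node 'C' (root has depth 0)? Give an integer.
Path from root to C: F -> J -> C
Depth = number of edges = 2

Answer: 2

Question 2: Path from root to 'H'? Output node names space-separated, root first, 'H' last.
Answer: F D H

Derivation:
Walk down from root: F -> D -> H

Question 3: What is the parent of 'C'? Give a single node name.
Scan adjacency: C appears as child of J

Answer: J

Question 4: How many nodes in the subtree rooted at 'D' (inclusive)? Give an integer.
Subtree rooted at D contains: D, H
Count = 2

Answer: 2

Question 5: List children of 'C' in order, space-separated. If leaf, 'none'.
Answer: none

Derivation:
Node C's children (from adjacency): (leaf)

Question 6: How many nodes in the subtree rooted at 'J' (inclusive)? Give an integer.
Answer: 3

Derivation:
Subtree rooted at J contains: A, C, J
Count = 3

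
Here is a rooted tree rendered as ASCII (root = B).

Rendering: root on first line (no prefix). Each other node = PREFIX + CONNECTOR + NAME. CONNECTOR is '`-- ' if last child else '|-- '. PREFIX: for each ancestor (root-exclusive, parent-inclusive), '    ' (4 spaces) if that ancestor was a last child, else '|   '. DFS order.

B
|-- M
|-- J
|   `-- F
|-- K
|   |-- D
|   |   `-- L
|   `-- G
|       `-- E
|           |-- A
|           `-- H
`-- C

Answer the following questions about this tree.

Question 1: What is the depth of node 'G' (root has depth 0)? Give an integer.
Path from root to G: B -> K -> G
Depth = number of edges = 2

Answer: 2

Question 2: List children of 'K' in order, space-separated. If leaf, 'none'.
Answer: D G

Derivation:
Node K's children (from adjacency): D, G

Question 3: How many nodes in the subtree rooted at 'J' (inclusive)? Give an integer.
Subtree rooted at J contains: F, J
Count = 2

Answer: 2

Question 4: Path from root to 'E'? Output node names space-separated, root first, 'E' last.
Walk down from root: B -> K -> G -> E

Answer: B K G E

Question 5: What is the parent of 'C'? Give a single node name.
Answer: B

Derivation:
Scan adjacency: C appears as child of B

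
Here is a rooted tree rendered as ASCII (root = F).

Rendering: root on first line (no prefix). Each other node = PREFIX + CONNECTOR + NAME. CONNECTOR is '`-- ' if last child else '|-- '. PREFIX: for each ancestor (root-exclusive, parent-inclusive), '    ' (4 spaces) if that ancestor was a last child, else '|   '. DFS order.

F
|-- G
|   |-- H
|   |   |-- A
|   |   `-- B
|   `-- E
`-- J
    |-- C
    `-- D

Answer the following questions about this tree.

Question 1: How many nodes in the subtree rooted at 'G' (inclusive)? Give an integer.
Subtree rooted at G contains: A, B, E, G, H
Count = 5

Answer: 5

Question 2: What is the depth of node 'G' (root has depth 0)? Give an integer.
Path from root to G: F -> G
Depth = number of edges = 1

Answer: 1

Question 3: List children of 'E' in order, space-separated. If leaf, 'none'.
Node E's children (from adjacency): (leaf)

Answer: none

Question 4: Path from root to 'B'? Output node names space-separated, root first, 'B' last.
Answer: F G H B

Derivation:
Walk down from root: F -> G -> H -> B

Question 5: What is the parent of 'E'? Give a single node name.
Scan adjacency: E appears as child of G

Answer: G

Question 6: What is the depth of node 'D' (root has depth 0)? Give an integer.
Path from root to D: F -> J -> D
Depth = number of edges = 2

Answer: 2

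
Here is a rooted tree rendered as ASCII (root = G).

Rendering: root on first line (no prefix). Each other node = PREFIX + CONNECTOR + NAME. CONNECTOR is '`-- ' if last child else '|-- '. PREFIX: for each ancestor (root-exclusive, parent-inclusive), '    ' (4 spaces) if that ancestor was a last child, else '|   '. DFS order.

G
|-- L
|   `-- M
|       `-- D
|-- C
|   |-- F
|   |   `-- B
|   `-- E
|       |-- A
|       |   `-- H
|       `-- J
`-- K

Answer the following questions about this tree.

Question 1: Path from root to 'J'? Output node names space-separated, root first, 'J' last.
Walk down from root: G -> C -> E -> J

Answer: G C E J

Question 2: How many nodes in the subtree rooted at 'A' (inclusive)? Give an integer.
Answer: 2

Derivation:
Subtree rooted at A contains: A, H
Count = 2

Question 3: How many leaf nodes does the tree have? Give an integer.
Answer: 5

Derivation:
Leaves (nodes with no children): B, D, H, J, K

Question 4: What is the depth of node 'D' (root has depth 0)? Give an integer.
Path from root to D: G -> L -> M -> D
Depth = number of edges = 3

Answer: 3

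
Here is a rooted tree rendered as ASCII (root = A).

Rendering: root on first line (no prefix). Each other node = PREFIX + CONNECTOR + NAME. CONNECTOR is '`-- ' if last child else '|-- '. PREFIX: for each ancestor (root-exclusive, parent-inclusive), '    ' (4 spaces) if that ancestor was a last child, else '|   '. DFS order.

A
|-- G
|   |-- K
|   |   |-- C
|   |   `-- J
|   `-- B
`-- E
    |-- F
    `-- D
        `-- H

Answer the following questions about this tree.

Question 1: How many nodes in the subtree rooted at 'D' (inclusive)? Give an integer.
Subtree rooted at D contains: D, H
Count = 2

Answer: 2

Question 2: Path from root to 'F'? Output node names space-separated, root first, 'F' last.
Walk down from root: A -> E -> F

Answer: A E F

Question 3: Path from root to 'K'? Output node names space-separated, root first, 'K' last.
Walk down from root: A -> G -> K

Answer: A G K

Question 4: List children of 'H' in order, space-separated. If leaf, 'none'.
Answer: none

Derivation:
Node H's children (from adjacency): (leaf)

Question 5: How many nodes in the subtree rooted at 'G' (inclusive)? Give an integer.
Subtree rooted at G contains: B, C, G, J, K
Count = 5

Answer: 5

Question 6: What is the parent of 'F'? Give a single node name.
Scan adjacency: F appears as child of E

Answer: E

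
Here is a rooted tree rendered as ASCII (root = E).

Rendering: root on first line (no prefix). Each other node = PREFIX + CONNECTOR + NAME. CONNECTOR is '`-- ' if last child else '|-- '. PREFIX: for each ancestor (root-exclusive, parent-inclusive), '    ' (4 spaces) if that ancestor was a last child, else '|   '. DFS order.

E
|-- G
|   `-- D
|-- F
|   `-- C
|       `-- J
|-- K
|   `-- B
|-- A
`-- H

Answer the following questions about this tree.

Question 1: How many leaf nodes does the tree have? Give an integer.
Leaves (nodes with no children): A, B, D, H, J

Answer: 5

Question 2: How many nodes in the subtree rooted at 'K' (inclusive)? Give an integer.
Answer: 2

Derivation:
Subtree rooted at K contains: B, K
Count = 2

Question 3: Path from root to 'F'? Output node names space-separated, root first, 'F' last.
Answer: E F

Derivation:
Walk down from root: E -> F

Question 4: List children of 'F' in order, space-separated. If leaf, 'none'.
Answer: C

Derivation:
Node F's children (from adjacency): C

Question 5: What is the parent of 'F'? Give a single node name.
Scan adjacency: F appears as child of E

Answer: E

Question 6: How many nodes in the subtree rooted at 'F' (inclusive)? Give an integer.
Subtree rooted at F contains: C, F, J
Count = 3

Answer: 3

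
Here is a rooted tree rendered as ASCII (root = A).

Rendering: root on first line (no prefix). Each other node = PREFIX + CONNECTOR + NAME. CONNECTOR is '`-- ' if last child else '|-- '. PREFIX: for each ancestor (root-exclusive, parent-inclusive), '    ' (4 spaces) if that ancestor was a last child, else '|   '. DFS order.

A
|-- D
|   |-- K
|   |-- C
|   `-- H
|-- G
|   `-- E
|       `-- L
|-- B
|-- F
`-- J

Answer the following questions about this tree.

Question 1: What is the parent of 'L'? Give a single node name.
Answer: E

Derivation:
Scan adjacency: L appears as child of E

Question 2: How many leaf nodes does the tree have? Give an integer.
Leaves (nodes with no children): B, C, F, H, J, K, L

Answer: 7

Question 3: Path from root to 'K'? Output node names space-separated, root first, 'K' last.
Answer: A D K

Derivation:
Walk down from root: A -> D -> K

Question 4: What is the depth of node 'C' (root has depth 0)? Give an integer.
Answer: 2

Derivation:
Path from root to C: A -> D -> C
Depth = number of edges = 2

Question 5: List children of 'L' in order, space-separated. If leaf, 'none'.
Answer: none

Derivation:
Node L's children (from adjacency): (leaf)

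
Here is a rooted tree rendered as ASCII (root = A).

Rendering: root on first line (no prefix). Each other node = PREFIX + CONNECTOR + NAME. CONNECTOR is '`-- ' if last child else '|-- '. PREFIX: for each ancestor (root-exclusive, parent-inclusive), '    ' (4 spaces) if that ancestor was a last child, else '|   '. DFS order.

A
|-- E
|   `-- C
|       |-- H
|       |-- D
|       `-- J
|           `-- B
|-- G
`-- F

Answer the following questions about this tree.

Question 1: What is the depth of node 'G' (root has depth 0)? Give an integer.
Path from root to G: A -> G
Depth = number of edges = 1

Answer: 1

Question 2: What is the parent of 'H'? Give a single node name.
Scan adjacency: H appears as child of C

Answer: C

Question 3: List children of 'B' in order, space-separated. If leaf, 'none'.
Node B's children (from adjacency): (leaf)

Answer: none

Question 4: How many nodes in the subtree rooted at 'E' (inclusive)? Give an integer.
Answer: 6

Derivation:
Subtree rooted at E contains: B, C, D, E, H, J
Count = 6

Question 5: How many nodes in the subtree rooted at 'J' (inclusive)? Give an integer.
Subtree rooted at J contains: B, J
Count = 2

Answer: 2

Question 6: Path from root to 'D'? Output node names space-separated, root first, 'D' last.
Answer: A E C D

Derivation:
Walk down from root: A -> E -> C -> D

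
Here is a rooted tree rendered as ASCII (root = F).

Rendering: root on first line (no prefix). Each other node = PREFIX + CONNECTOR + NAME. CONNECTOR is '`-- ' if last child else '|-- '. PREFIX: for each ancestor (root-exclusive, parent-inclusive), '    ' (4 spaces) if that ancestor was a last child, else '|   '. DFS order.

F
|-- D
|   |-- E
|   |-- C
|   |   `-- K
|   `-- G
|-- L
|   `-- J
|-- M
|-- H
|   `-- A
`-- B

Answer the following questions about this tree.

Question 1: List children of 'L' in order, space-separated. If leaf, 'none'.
Node L's children (from adjacency): J

Answer: J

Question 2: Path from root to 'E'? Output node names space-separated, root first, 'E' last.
Walk down from root: F -> D -> E

Answer: F D E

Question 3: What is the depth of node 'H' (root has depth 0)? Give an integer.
Answer: 1

Derivation:
Path from root to H: F -> H
Depth = number of edges = 1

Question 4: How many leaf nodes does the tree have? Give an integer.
Answer: 7

Derivation:
Leaves (nodes with no children): A, B, E, G, J, K, M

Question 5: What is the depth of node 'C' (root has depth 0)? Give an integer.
Answer: 2

Derivation:
Path from root to C: F -> D -> C
Depth = number of edges = 2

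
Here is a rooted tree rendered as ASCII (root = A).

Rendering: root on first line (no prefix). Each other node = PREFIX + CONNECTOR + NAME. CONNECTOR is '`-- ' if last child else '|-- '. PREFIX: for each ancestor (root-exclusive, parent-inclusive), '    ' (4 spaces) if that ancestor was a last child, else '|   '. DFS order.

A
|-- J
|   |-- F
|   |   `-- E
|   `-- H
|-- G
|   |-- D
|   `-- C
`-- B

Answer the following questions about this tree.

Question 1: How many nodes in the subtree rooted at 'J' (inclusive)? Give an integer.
Answer: 4

Derivation:
Subtree rooted at J contains: E, F, H, J
Count = 4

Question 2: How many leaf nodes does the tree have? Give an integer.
Answer: 5

Derivation:
Leaves (nodes with no children): B, C, D, E, H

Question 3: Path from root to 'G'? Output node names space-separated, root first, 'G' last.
Answer: A G

Derivation:
Walk down from root: A -> G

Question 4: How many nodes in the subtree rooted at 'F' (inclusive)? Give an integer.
Subtree rooted at F contains: E, F
Count = 2

Answer: 2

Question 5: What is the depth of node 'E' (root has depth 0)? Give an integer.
Path from root to E: A -> J -> F -> E
Depth = number of edges = 3

Answer: 3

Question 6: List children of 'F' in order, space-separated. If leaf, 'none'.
Answer: E

Derivation:
Node F's children (from adjacency): E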